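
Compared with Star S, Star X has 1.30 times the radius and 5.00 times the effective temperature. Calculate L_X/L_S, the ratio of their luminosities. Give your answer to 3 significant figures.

From the Stefan–Boltzmann law, L ∝ R²T⁴, so
L_X/L_S = (R_X/R_S)² (T_X/T_S)⁴ = (1.30)² × (5.00)⁴ = 1.690 × 625.0 = 1056.

1.06×10^3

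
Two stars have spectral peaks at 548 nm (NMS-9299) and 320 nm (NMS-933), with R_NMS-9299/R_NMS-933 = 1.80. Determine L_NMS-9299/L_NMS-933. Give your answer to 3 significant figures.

Wien's law gives T ∝ 1/λ_max, so T_NMS-9299/T_NMS-933 = λ_NMS-933/λ_NMS-9299 = 320/548 = 0.5839.
Then L ∝ R²T⁴ gives L_NMS-9299/L_NMS-933 = (1.80)² × (0.5839)⁴ = 3.240 × 0.1163 = 0.3767.

0.377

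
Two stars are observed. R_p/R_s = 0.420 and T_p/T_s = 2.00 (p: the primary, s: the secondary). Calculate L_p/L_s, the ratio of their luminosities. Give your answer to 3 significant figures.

2.82

From the Stefan–Boltzmann law, L ∝ R²T⁴, so
L_p/L_s = (R_p/R_s)² (T_p/T_s)⁴ = (0.420)² × (2.00)⁴ = 0.1764 × 16.00 = 2.822.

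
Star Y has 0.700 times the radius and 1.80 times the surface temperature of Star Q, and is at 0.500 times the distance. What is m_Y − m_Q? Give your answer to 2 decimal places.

-3.28

L_Y/L_Q = (0.700)²(1.80)⁴ = 5.144.
F_Y/F_Q = (L_Y/L_Q)/(d_Y/d_Q)² = 5.144/0.2500 = 20.58.
m_Y − m_Q = −2.5 log₁₀(20.58) = -3.28.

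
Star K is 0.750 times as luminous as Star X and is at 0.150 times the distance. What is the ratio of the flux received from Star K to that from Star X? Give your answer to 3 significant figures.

F = L/(4πd²), so F_K/F_X = (L_K/L_X) / (d_K/d_X)²
= 0.750 / (0.150)² = 0.750 / 0.02250 = 33.33.

33.3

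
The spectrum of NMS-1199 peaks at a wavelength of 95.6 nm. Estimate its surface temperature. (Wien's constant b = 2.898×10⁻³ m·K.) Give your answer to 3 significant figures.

3.03×10^4 K

T = b/λ_max = 2.898×10⁻³ / (95.6×10⁻⁹) = 3.031×10^4 K.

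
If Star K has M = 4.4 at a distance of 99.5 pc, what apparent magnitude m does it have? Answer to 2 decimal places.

m = M + 5 log₁₀(d/10 pc) = 4.4 + 5 log₁₀(99.5/10)
  = 4.4 + 5 × 0.998 = 4.4 + 4.99 = 9.39.

9.39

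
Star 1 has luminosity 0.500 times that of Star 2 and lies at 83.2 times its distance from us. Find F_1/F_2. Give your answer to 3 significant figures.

F = L/(4πd²), so F_1/F_2 = (L_1/L_2) / (d_1/d_2)²
= 0.500 / (83.2)² = 0.500 / 6922 = 7.223×10^-5.

7.22×10^-5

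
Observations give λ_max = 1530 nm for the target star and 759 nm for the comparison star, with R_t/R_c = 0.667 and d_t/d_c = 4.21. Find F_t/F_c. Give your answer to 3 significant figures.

Wien's law: T_t/T_c = λ_c/λ_t = 759/1530 = 0.4961.
L_t/L_c = (R_t/R_c)²(T_t/T_c)⁴ = (0.667)²(0.4961)⁴ = 0.02694.
F_t/F_c = (L_t/L_c)/(d_t/d_c)² = 0.02694/(4.21)² = 0.001520.

0.00152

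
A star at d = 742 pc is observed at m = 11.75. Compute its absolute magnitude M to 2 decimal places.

M = m − 5 log₁₀(d/10 pc) = 11.75 − 5 log₁₀(742/10)
  = 11.75 − 5 × 1.870 = 11.75 − 9.35 = 2.40.

2.40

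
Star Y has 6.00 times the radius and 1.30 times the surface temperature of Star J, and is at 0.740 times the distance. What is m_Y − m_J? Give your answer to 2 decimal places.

-5.68

L_Y/L_J = (6.00)²(1.30)⁴ = 102.8.
F_Y/F_J = (L_Y/L_J)/(d_Y/d_J)² = 102.8/0.5476 = 187.8.
m_Y − m_J = −2.5 log₁₀(187.8) = -5.68.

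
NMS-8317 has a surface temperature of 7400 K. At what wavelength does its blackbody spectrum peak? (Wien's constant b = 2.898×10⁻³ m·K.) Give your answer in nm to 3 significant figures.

392 nm

λ_max = b/T = 2.898×10⁻³ / 7400 = 3.92×10^-7 m = 391.6 nm.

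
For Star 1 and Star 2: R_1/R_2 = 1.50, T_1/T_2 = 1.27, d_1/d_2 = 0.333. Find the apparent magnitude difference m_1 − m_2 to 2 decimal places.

-4.31

L_1/L_2 = (1.50)²(1.27)⁴ = 5.853.
F_1/F_2 = (L_1/L_2)/(d_1/d_2)² = 5.853/0.1109 = 52.78.
m_1 − m_2 = −2.5 log₁₀(52.78) = -4.31.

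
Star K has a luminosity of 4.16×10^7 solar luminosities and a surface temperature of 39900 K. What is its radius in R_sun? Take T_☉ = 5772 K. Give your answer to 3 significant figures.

135 R_sun

R/R_☉ = √(L/L_☉) / (T/T_☉)² = √(4.16×10^7) / (6.913)²
       = 6450 / 47.79 = 135.0.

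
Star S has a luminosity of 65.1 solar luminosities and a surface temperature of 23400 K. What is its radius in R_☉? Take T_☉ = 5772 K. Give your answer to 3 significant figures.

0.491 R_☉

R/R_☉ = √(L/L_☉) / (T/T_☉)² = √(65.1) / (4.054)²
       = 8.068 / 16.44 = 0.4909.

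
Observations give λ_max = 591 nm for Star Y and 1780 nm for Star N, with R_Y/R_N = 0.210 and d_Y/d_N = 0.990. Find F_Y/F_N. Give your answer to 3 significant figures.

3.70

Wien's law: T_Y/T_N = λ_N/λ_Y = 1780/591 = 3.012.
L_Y/L_N = (R_Y/R_N)²(T_Y/T_N)⁴ = (0.210)²(3.012)⁴ = 3.629.
F_Y/F_N = (L_Y/L_N)/(d_Y/d_N)² = 3.629/(0.990)² = 3.703.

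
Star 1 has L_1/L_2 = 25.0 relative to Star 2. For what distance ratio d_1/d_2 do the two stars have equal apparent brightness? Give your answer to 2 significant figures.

Equal flux requires L_1/d_1² = L_2/d_2², so d_1/d_2 = √(L_1/L_2)
= √(25.0) = 5.000.

5.0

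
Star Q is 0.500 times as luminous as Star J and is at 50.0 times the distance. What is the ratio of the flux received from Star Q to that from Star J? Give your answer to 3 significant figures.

2.00×10^-4

F = L/(4πd²), so F_Q/F_J = (L_Q/L_J) / (d_Q/d_J)²
= 0.500 / (50.0)² = 0.500 / 2500 = 2.000×10^-4.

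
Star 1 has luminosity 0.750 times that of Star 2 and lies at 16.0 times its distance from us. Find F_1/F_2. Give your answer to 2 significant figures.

0.0029

F = L/(4πd²), so F_1/F_2 = (L_1/L_2) / (d_1/d_2)²
= 0.750 / (16.0)² = 0.750 / 256.0 = 0.002930.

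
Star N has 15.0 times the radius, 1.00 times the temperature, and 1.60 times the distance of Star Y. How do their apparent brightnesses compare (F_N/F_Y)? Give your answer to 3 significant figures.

L_N/L_Y = (R_N/R_Y)²(T_N/T_Y)⁴ = (15.0)² × (1.00)⁴ = 225.0.
F_N/F_Y = (L_N/L_Y)/(d_N/d_Y)² = 225.0 / (1.60)² = 87.89.

87.9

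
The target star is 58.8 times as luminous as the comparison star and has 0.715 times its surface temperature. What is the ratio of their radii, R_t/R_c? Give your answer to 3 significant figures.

L ∝ R²T⁴ gives R ∝ √L / T², so
R_t/R_c = √(58.8) / (0.715)² = 7.668 / 0.5112 = 15.00.

15.0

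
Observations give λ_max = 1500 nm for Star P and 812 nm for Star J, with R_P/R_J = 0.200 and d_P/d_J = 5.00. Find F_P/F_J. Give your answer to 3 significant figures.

1.37×10^-4

Wien's law: T_P/T_J = λ_J/λ_P = 812/1500 = 0.5413.
L_P/L_J = (R_P/R_J)²(T_P/T_J)⁴ = (0.200)²(0.5413)⁴ = 0.003435.
F_P/F_J = (L_P/L_J)/(d_P/d_J)² = 0.003435/(5.00)² = 1.374×10^-4.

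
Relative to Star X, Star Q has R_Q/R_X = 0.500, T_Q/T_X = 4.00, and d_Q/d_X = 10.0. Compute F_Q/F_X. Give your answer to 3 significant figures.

L_Q/L_X = (R_Q/R_X)²(T_Q/T_X)⁴ = (0.500)² × (4.00)⁴ = 64.00.
F_Q/F_X = (L_Q/L_X)/(d_Q/d_X)² = 64.00 / (10.0)² = 0.6400.

0.640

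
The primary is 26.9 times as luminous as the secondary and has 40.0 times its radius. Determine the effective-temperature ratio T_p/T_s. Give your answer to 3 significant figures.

L ∝ R²T⁴ gives T ∝ (L/R²)^(1/4), so
T_p/T_s = (26.9 / 40.0²)^(1/4) = (0.01681)^(1/4) = 0.3601.

0.360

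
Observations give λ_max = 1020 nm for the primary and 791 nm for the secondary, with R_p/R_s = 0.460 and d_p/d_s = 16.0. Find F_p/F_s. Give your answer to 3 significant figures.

2.99×10^-4

Wien's law: T_p/T_s = λ_s/λ_p = 791/1020 = 0.7755.
L_p/L_s = (R_p/R_s)²(T_p/T_s)⁴ = (0.460)²(0.7755)⁴ = 0.07653.
F_p/F_s = (L_p/L_s)/(d_p/d_s)² = 0.07653/(16.0)² = 2.989×10^-4.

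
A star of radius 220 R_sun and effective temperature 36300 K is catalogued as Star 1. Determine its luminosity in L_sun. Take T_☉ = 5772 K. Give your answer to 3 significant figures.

7.57×10^7 L_sun

L/L_☉ = (R/R_☉)² (T/T_☉)⁴ = (220)² × (36300/5772)⁴
       = 4.840×10^4 × (6.289)⁴ = 4.840×10^4 × 1564 = 7.571×10^7.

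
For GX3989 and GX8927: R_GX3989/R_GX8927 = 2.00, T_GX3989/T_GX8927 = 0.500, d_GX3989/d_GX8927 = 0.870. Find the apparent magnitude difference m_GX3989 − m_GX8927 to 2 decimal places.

L_GX3989/L_GX8927 = (2.00)²(0.500)⁴ = 0.2500.
F_GX3989/F_GX8927 = (L_GX3989/L_GX8927)/(d_GX3989/d_GX8927)² = 0.2500/0.7569 = 0.3303.
m_GX3989 − m_GX8927 = −2.5 log₁₀(0.3303) = 1.20.

1.20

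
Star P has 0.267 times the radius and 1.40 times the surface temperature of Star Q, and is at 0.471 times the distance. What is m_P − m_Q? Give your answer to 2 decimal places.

-0.23

L_P/L_Q = (0.267)²(1.40)⁴ = 0.2739.
F_P/F_Q = (L_P/L_Q)/(d_P/d_Q)² = 0.2739/0.2218 = 1.235.
m_P − m_Q = −2.5 log₁₀(1.235) = -0.23.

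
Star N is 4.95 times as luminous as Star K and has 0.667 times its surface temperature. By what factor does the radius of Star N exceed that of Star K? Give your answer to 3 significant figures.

L ∝ R²T⁴ gives R ∝ √L / T², so
R_N/R_K = √(4.95) / (0.667)² = 2.225 / 0.4449 = 5.001.

5.00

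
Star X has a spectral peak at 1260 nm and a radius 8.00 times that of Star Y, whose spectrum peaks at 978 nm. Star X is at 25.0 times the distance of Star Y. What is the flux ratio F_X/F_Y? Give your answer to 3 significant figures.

0.0372

Wien's law: T_X/T_Y = λ_Y/λ_X = 978/1260 = 0.7762.
L_X/L_Y = (R_X/R_Y)²(T_X/T_Y)⁴ = (8.00)²(0.7762)⁴ = 23.23.
F_X/F_Y = (L_X/L_Y)/(d_X/d_Y)² = 23.23/(25.0)² = 0.03717.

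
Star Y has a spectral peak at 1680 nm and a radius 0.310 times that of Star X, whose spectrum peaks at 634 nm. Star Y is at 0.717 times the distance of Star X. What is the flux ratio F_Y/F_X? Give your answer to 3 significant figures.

Wien's law: T_Y/T_X = λ_X/λ_Y = 634/1680 = 0.3774.
L_Y/L_X = (R_Y/R_X)²(T_Y/T_X)⁴ = (0.310)²(0.3774)⁴ = 0.001949.
F_Y/F_X = (L_Y/L_X)/(d_Y/d_X)² = 0.001949/(0.717)² = 0.003791.

0.00379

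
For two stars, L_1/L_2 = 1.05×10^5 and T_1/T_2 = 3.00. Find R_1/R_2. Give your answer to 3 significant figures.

L ∝ R²T⁴ gives R ∝ √L / T², so
R_1/R_2 = √(1.05×10^5) / (3.00)² = 324.0 / 9.000 = 36.00.

36.0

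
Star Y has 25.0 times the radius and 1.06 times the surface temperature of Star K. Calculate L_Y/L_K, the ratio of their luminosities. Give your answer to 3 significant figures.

789

From the Stefan–Boltzmann law, L ∝ R²T⁴, so
L_Y/L_K = (R_Y/R_K)² (T_Y/T_K)⁴ = (25.0)² × (1.06)⁴ = 625.0 × 1.262 = 789.0.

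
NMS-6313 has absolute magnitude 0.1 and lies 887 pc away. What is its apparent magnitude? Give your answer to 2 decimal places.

9.84

m = M + 5 log₁₀(d/10 pc) = 0.1 + 5 log₁₀(887/10)
  = 0.1 + 5 × 1.948 = 0.1 + 9.74 = 9.84.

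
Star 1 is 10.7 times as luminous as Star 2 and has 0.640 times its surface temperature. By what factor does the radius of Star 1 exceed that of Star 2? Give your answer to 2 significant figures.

L ∝ R²T⁴ gives R ∝ √L / T², so
R_1/R_2 = √(10.7) / (0.640)² = 3.271 / 0.4096 = 7.986.

8.0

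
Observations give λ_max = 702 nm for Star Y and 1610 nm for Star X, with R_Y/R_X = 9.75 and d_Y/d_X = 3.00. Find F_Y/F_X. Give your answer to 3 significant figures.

292

Wien's law: T_Y/T_X = λ_X/λ_Y = 1610/702 = 2.293.
L_Y/L_X = (R_Y/R_X)²(T_Y/T_X)⁴ = (9.75)²(2.293)⁴ = 2630.
F_Y/F_X = (L_Y/L_X)/(d_Y/d_X)² = 2630/(3.00)² = 292.2.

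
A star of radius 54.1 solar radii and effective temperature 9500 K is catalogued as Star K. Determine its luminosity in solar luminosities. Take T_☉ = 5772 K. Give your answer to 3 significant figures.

L/L_☉ = (R/R_☉)² (T/T_☉)⁴ = (54.1)² × (9500/5772)⁴
       = 2927 × (1.646)⁴ = 2927 × 7.338 = 2.148×10^4.

2.15×10^4 solar luminosities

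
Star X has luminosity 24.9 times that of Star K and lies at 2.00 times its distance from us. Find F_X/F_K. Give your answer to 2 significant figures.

F = L/(4πd²), so F_X/F_K = (L_X/L_K) / (d_X/d_K)²
= 24.9 / (2.00)² = 24.9 / 4.000 = 6.225.

6.2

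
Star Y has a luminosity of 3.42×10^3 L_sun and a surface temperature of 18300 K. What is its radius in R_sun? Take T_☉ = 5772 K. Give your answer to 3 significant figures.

R/R_☉ = √(L/L_☉) / (T/T_☉)² = √(3.42×10^3) / (3.170)²
       = 58.48 / 10.05 = 5.818.

5.82 R_sun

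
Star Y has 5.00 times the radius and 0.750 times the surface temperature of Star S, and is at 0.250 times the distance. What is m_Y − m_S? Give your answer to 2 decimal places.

L_Y/L_S = (5.00)²(0.750)⁴ = 7.910.
F_Y/F_S = (L_Y/L_S)/(d_Y/d_S)² = 7.910/0.06250 = 126.6.
m_Y − m_S = −2.5 log₁₀(126.6) = -5.26.

-5.26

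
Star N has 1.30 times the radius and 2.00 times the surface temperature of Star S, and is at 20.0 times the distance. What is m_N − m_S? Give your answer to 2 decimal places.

L_N/L_S = (1.30)²(2.00)⁴ = 27.04.
F_N/F_S = (L_N/L_S)/(d_N/d_S)² = 27.04/400.0 = 0.06760.
m_N − m_S = −2.5 log₁₀(0.06760) = 2.93.

2.93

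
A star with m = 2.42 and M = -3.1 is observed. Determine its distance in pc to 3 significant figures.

127 pc

m − M = 5 log₁₀(d/10 pc)
2.42 − (-3.1) = 5.52 = 5 log₁₀(d/10)
d = 10 × 10^(5.52/5) = 10 × 10^1.104 = 127.1 pc.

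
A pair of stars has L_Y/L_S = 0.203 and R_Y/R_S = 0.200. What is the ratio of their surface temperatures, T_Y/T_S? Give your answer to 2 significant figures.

1.5

L ∝ R²T⁴ gives T ∝ (L/R²)^(1/4), so
T_Y/T_S = (0.203 / 0.200²)^(1/4) = (5.075)^(1/4) = 1.501.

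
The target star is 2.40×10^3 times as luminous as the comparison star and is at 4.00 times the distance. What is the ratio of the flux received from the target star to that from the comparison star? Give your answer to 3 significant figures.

F = L/(4πd²), so F_t/F_c = (L_t/L_c) / (d_t/d_c)²
= 2.40×10^3 / (4.00)² = 2.40×10^3 / 16.00 = 150.0.

150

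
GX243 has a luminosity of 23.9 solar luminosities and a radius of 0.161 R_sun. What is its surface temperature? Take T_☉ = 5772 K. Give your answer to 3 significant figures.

3.18×10^4 K

T/T_☉ = (L/L_☉)^(1/4) / (R/R_☉)^(1/2)
T = 5772 × (23.9)^(1/4) / √(0.161) = 5772 × 2.211 / 0.4012 = 3.181×10^4 K.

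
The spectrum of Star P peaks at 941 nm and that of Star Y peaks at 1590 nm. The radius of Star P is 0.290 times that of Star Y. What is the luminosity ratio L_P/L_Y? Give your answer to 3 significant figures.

Wien's law gives T ∝ 1/λ_max, so T_P/T_Y = λ_Y/λ_P = 1590/941 = 1.690.
Then L ∝ R²T⁴ gives L_P/L_Y = (0.290)² × (1.690)⁴ = 0.08410 × 8.151 = 0.6855.

0.686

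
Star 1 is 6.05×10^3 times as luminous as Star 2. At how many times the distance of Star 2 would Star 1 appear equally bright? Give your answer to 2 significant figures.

78

Equal flux requires L_1/d_1² = L_2/d_2², so d_1/d_2 = √(L_1/L_2)
= √(6.05×10^3) = 77.78.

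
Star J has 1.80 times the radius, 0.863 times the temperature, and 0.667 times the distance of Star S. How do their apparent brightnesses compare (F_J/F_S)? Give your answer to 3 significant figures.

L_J/L_S = (R_J/R_S)²(T_J/T_S)⁴ = (1.80)² × (0.863)⁴ = 1.797.
F_J/F_S = (L_J/L_S)/(d_J/d_S)² = 1.797 / (0.667)² = 4.040.

4.04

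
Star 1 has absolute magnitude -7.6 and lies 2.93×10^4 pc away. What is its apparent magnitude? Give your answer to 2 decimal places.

9.73

m = M + 5 log₁₀(d/10 pc) = -7.6 + 5 log₁₀(2.93×10^4/10)
  = -7.6 + 5 × 3.467 = -7.6 + 17.33 = 9.73.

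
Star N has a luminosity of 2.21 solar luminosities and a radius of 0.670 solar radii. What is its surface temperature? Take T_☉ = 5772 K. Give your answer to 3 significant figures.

8.60×10^3 K

T/T_☉ = (L/L_☉)^(1/4) / (R/R_☉)^(1/2)
T = 5772 × (2.21)^(1/4) / √(0.670) = 5772 × 1.219 / 0.8185 = 8598 K.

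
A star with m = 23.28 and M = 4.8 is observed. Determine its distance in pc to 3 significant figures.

4.97×10^4 pc

m − M = 5 log₁₀(d/10 pc)
23.28 − (4.8) = 18.48 = 5 log₁₀(d/10)
d = 10 × 10^(18.48/5) = 10 × 10^3.696 = 4.966×10^4 pc.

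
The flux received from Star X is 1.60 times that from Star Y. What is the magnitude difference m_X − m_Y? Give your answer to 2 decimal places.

m_X − m_Y = −2.5 log₁₀(F_X/F_Y) = −2.5 log₁₀(1.60) = −2.5 × (0.204) = -0.510.

-0.51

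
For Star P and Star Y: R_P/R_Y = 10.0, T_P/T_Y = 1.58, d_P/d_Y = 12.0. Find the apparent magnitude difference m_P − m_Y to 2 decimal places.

-1.59

L_P/L_Y = (10.0)²(1.58)⁴ = 623.2.
F_P/F_Y = (L_P/L_Y)/(d_P/d_Y)² = 623.2/144.0 = 4.328.
m_P − m_Y = −2.5 log₁₀(4.328) = -1.59.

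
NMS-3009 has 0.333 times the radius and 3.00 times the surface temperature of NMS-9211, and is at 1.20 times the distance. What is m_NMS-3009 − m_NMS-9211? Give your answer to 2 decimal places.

L_NMS-3009/L_NMS-9211 = (0.333)²(3.00)⁴ = 8.982.
F_NMS-3009/F_NMS-9211 = (L_NMS-3009/L_NMS-9211)/(d_NMS-3009/d_NMS-9211)² = 8.982/1.440 = 6.238.
m_NMS-3009 − m_NMS-9211 = −2.5 log₁₀(6.238) = -1.99.

-1.99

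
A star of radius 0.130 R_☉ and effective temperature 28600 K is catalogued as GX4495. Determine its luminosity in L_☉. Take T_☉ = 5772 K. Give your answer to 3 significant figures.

10.2 L_☉

L/L_☉ = (R/R_☉)² (T/T_☉)⁴ = (0.130)² × (28600/5772)⁴
       = 0.01690 × (4.955)⁴ = 0.01690 × 602.8 = 10.19.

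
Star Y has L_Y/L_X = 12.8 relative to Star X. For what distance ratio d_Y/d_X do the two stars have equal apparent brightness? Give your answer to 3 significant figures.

Equal flux requires L_Y/d_Y² = L_X/d_X², so d_Y/d_X = √(L_Y/L_X)
= √(12.8) = 3.578.

3.58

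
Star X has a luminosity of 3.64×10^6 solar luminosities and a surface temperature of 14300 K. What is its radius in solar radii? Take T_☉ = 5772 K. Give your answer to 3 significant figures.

R/R_☉ = √(L/L_☉) / (T/T_☉)² = √(3.64×10^6) / (2.477)²
       = 1908 / 6.138 = 310.8.

311 solar radii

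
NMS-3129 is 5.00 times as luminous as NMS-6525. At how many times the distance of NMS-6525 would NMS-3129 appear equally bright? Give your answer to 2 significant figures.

Equal flux requires L_NMS-3129/d_NMS-3129² = L_NMS-6525/d_NMS-6525², so d_NMS-3129/d_NMS-6525 = √(L_NMS-3129/L_NMS-6525)
= √(5.00) = 2.236.

2.2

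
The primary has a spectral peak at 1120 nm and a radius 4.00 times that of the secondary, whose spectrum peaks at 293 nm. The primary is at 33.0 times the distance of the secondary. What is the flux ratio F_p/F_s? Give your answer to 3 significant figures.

6.88×10^-5

Wien's law: T_p/T_s = λ_s/λ_p = 293/1120 = 0.2616.
L_p/L_s = (R_p/R_s)²(T_p/T_s)⁴ = (4.00)²(0.2616)⁴ = 0.07494.
F_p/F_s = (L_p/L_s)/(d_p/d_s)² = 0.07494/(33.0)² = 6.882×10^-5.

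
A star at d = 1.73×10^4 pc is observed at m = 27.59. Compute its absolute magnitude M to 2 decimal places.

11.40

M = m − 5 log₁₀(d/10 pc) = 27.59 − 5 log₁₀(1.73×10^4/10)
  = 27.59 − 5 × 3.238 = 27.59 − 16.19 = 11.40.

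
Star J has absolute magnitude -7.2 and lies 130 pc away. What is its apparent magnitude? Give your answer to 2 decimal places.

m = M + 5 log₁₀(d/10 pc) = -7.2 + 5 log₁₀(130/10)
  = -7.2 + 5 × 1.114 = -7.2 + 5.57 = -1.63.

-1.63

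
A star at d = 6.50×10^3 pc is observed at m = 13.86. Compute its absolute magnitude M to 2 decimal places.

-0.20

M = m − 5 log₁₀(d/10 pc) = 13.86 − 5 log₁₀(6.50×10^3/10)
  = 13.86 − 5 × 2.813 = 13.86 − 14.06 = -0.20.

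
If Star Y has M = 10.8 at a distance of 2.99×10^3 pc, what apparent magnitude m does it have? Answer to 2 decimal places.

23.18

m = M + 5 log₁₀(d/10 pc) = 10.8 + 5 log₁₀(2.99×10^3/10)
  = 10.8 + 5 × 2.476 = 10.8 + 12.38 = 23.18.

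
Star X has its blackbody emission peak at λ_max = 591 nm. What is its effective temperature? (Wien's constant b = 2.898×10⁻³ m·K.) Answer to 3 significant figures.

T = b/λ_max = 2.898×10⁻³ / (591×10⁻⁹) = 4904 K.

4.90×10^3 K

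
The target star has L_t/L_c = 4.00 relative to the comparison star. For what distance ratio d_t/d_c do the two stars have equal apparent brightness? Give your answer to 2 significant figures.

Equal flux requires L_t/d_t² = L_c/d_c², so d_t/d_c = √(L_t/L_c)
= √(4.00) = 2.000.

2.0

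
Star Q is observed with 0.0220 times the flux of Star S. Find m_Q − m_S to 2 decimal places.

4.14

m_Q − m_S = −2.5 log₁₀(F_Q/F_S) = −2.5 log₁₀(0.0220) = −2.5 × (-1.658) = 4.144.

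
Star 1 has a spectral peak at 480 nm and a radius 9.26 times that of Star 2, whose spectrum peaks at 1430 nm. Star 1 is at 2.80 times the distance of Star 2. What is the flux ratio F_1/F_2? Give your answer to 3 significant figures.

862

Wien's law: T_1/T_2 = λ_2/λ_1 = 1430/480 = 2.979.
L_1/L_2 = (R_1/R_2)²(T_1/T_2)⁴ = (9.26)²(2.979)⁴ = 6755.
F_1/F_2 = (L_1/L_2)/(d_1/d_2)² = 6755/(2.80)² = 861.6.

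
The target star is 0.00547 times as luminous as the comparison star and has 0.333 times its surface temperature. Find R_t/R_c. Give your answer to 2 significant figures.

L ∝ R²T⁴ gives R ∝ √L / T², so
R_t/R_c = √(0.00547) / (0.333)² = 0.07396 / 0.1109 = 0.6670.

0.67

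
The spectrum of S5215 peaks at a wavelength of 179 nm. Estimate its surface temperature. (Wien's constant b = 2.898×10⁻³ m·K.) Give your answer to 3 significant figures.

T = b/λ_max = 2.898×10⁻³ / (179×10⁻⁹) = 1.619×10^4 K.

1.62×10^4 K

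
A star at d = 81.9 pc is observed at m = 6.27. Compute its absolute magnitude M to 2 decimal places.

M = m − 5 log₁₀(d/10 pc) = 6.27 − 5 log₁₀(81.9/10)
  = 6.27 − 5 × 0.913 = 6.27 − 4.57 = 1.70.

1.70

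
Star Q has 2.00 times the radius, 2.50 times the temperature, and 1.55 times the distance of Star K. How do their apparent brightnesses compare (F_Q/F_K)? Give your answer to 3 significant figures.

L_Q/L_K = (R_Q/R_K)²(T_Q/T_K)⁴ = (2.00)² × (2.50)⁴ = 156.2.
F_Q/F_K = (L_Q/L_K)/(d_Q/d_K)² = 156.2 / (1.55)² = 65.04.

65.0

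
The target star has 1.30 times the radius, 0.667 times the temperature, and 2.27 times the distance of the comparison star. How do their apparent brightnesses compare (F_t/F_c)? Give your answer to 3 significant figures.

L_t/L_c = (R_t/R_c)²(T_t/T_c)⁴ = (1.30)² × (0.667)⁴ = 0.3345.
F_t/F_c = (L_t/L_c)/(d_t/d_c)² = 0.3345 / (2.27)² = 0.06491.

0.0649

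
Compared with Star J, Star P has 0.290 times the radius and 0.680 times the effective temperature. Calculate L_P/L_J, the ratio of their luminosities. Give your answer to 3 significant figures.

From the Stefan–Boltzmann law, L ∝ R²T⁴, so
L_P/L_J = (R_P/R_J)² (T_P/T_J)⁴ = (0.290)² × (0.680)⁴ = 0.08410 × 0.2138 = 0.01798.

0.0180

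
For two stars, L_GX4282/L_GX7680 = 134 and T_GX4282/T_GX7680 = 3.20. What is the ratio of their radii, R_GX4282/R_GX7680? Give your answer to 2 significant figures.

1.1

L ∝ R²T⁴ gives R ∝ √L / T², so
R_GX4282/R_GX7680 = √(134) / (3.20)² = 11.58 / 10.24 = 1.130.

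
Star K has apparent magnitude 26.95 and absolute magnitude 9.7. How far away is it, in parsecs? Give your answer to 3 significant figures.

2.82×10^4 pc

m − M = 5 log₁₀(d/10 pc)
26.95 − (9.7) = 17.25 = 5 log₁₀(d/10)
d = 10 × 10^(17.25/5) = 10 × 10^3.450 = 2.818×10^4 pc.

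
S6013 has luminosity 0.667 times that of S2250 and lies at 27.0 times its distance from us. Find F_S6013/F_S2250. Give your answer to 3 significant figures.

9.15×10^-4

F = L/(4πd²), so F_S6013/F_S2250 = (L_S6013/L_S2250) / (d_S6013/d_S2250)²
= 0.667 / (27.0)² = 0.667 / 729.0 = 9.150×10^-4.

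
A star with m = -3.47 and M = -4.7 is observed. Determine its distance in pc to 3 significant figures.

m − M = 5 log₁₀(d/10 pc)
-3.47 − (-4.7) = 1.23 = 5 log₁₀(d/10)
d = 10 × 10^(1.23/5) = 10 × 10^0.246 = 17.62 pc.

17.6 pc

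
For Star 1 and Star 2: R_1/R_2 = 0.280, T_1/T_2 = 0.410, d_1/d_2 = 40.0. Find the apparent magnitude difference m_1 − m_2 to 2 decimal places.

14.65

L_1/L_2 = (0.280)²(0.410)⁴ = 0.002215.
F_1/F_2 = (L_1/L_2)/(d_1/d_2)² = 0.002215/1600 = 1.385×10^-6.
m_1 − m_2 = −2.5 log₁₀(1.385×10^-6) = 14.65.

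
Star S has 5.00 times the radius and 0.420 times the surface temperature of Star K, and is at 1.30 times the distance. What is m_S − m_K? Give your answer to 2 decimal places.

L_S/L_K = (5.00)²(0.420)⁴ = 0.7779.
F_S/F_K = (L_S/L_K)/(d_S/d_K)² = 0.7779/1.690 = 0.4603.
m_S − m_K = −2.5 log₁₀(0.4603) = 0.84.

0.84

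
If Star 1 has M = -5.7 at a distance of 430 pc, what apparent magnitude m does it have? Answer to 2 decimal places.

m = M + 5 log₁₀(d/10 pc) = -5.7 + 5 log₁₀(430/10)
  = -5.7 + 5 × 1.633 = -5.7 + 8.17 = 2.47.

2.47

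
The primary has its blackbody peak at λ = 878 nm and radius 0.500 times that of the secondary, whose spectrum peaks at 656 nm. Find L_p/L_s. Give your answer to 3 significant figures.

Wien's law gives T ∝ 1/λ_max, so T_p/T_s = λ_s/λ_p = 656/878 = 0.7472.
Then L ∝ R²T⁴ gives L_p/L_s = (0.500)² × (0.7472)⁴ = 0.2500 × 0.3116 = 0.07791.

0.0779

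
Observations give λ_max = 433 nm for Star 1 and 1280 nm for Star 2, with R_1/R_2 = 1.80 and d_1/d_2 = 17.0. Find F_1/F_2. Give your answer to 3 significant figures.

Wien's law: T_1/T_2 = λ_2/λ_1 = 1280/433 = 2.956.
L_1/L_2 = (R_1/R_2)²(T_1/T_2)⁴ = (1.80)²(2.956)⁴ = 247.4.
F_1/F_2 = (L_1/L_2)/(d_1/d_2)² = 247.4/(17.0)² = 0.8561.

0.856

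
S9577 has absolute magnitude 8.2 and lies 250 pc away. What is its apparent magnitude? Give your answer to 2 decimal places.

m = M + 5 log₁₀(d/10 pc) = 8.2 + 5 log₁₀(250/10)
  = 8.2 + 5 × 1.398 = 8.2 + 6.99 = 15.19.

15.19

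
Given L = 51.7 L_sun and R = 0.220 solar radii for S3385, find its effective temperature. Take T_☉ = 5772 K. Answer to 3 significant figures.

T/T_☉ = (L/L_☉)^(1/4) / (R/R_☉)^(1/2)
T = 5772 × (51.7)^(1/4) / √(0.220) = 5772 × 2.681 / 0.4690 = 3.300×10^4 K.

3.30×10^4 K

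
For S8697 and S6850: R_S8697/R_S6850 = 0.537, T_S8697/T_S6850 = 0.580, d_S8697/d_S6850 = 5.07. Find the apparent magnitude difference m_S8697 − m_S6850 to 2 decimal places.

7.24

L_S8697/L_S6850 = (0.537)²(0.580)⁴ = 0.03263.
F_S8697/F_S6850 = (L_S8697/L_S6850)/(d_S8697/d_S6850)² = 0.03263/25.70 = 0.001270.
m_S8697 − m_S6850 = −2.5 log₁₀(0.001270) = 7.24.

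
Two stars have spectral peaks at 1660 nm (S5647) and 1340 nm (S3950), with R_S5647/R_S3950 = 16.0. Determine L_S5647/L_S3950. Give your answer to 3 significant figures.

Wien's law gives T ∝ 1/λ_max, so T_S5647/T_S3950 = λ_S3950/λ_S5647 = 1340/1660 = 0.8072.
Then L ∝ R²T⁴ gives L_S5647/L_S3950 = (16.0)² × (0.8072)⁴ = 256.0 × 0.4246 = 108.7.

109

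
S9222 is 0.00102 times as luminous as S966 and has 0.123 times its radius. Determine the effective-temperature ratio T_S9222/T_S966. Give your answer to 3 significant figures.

0.510

L ∝ R²T⁴ gives T ∝ (L/R²)^(1/4), so
T_S9222/T_S966 = (0.00102 / 0.123²)^(1/4) = (0.06742)^(1/4) = 0.5096.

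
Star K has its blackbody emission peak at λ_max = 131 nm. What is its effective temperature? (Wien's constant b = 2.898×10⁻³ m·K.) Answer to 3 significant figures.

2.21×10^4 K

T = b/λ_max = 2.898×10⁻³ / (131×10⁻⁹) = 2.212×10^4 K.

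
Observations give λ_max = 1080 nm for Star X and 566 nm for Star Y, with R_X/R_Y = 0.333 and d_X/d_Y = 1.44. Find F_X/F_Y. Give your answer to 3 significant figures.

0.00403

Wien's law: T_X/T_Y = λ_Y/λ_X = 566/1080 = 0.5241.
L_X/L_Y = (R_X/R_Y)²(T_X/T_Y)⁴ = (0.333)²(0.5241)⁴ = 0.008365.
F_X/F_Y = (L_X/L_Y)/(d_X/d_Y)² = 0.008365/(1.44)² = 0.004034.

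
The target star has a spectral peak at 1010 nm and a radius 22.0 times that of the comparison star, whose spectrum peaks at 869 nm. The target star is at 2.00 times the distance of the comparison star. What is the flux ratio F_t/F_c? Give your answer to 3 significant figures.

Wien's law: T_t/T_c = λ_c/λ_t = 869/1010 = 0.8604.
L_t/L_c = (R_t/R_c)²(T_t/T_c)⁴ = (22.0)²(0.8604)⁴ = 265.2.
F_t/F_c = (L_t/L_c)/(d_t/d_c)² = 265.2/(2.00)² = 66.31.

66.3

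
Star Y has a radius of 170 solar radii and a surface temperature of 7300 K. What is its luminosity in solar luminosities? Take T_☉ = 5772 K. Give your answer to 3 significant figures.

7.39×10^4 solar luminosities

L/L_☉ = (R/R_☉)² (T/T_☉)⁴ = (170)² × (7300/5772)⁴
       = 2.890×10^4 × (1.265)⁴ = 2.890×10^4 × 2.559 = 7.394×10^4.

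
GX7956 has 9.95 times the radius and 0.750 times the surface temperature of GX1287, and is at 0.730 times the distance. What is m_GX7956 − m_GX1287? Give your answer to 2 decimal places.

L_GX7956/L_GX1287 = (9.95)²(0.750)⁴ = 31.33.
F_GX7956/F_GX1287 = (L_GX7956/L_GX1287)/(d_GX7956/d_GX1287)² = 31.33/0.5329 = 58.78.
m_GX7956 − m_GX1287 = −2.5 log₁₀(58.78) = -4.42.

-4.42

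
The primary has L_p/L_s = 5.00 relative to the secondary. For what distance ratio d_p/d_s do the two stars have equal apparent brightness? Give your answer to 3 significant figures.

2.24

Equal flux requires L_p/d_p² = L_s/d_s², so d_p/d_s = √(L_p/L_s)
= √(5.00) = 2.236.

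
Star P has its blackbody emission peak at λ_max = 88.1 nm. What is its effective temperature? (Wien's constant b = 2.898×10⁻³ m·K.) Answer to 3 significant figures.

T = b/λ_max = 2.898×10⁻³ / (88.1×10⁻⁹) = 3.289×10^4 K.

3.29×10^4 K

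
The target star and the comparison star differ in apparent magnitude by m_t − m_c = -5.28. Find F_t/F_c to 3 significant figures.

F_t/F_c = 10^(−(m_t − m_c)/2.5) = 10^(5.28/2.5) = 10^2.112 = 129.4.

129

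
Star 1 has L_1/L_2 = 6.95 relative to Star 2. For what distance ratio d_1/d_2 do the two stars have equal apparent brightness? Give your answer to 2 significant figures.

Equal flux requires L_1/d_1² = L_2/d_2², so d_1/d_2 = √(L_1/L_2)
= √(6.95) = 2.636.

2.6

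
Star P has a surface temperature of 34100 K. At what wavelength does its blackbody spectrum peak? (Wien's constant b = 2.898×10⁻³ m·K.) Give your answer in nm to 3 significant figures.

85.0 nm

λ_max = b/T = 2.898×10⁻³ / 34100 = 8.50×10^-8 m = 84.99 nm.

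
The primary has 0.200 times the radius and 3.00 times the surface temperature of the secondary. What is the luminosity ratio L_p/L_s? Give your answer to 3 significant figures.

3.24

From the Stefan–Boltzmann law, L ∝ R²T⁴, so
L_p/L_s = (R_p/R_s)² (T_p/T_s)⁴ = (0.200)² × (3.00)⁴ = 0.04000 × 81.00 = 3.240.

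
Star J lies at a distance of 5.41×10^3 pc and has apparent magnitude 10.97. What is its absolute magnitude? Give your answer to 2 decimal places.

-2.70

M = m − 5 log₁₀(d/10 pc) = 10.97 − 5 log₁₀(5.41×10^3/10)
  = 10.97 − 5 × 2.733 = 10.97 − 13.67 = -2.70.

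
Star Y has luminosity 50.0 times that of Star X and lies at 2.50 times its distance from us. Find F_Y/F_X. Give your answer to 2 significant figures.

8.0

F = L/(4πd²), so F_Y/F_X = (L_Y/L_X) / (d_Y/d_X)²
= 50.0 / (2.50)² = 50.0 / 6.250 = 8.000.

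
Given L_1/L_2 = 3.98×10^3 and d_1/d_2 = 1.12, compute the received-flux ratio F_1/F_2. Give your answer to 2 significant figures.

F = L/(4πd²), so F_1/F_2 = (L_1/L_2) / (d_1/d_2)²
= 3.98×10^3 / (1.12)² = 3.98×10^3 / 1.254 = 3173.

3.2×10^3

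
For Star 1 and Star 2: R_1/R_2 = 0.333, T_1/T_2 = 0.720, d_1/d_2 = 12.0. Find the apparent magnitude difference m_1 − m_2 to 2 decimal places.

9.21

L_1/L_2 = (0.333)²(0.720)⁴ = 0.02980.
F_1/F_2 = (L_1/L_2)/(d_1/d_2)² = 0.02980/144.0 = 2.069×10^-4.
m_1 − m_2 = −2.5 log₁₀(2.069×10^-4) = 9.21.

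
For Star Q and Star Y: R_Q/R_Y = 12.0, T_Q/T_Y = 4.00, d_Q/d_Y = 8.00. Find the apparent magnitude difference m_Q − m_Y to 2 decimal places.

L_Q/L_Y = (12.0)²(4.00)⁴ = 3.686×10^4.
F_Q/F_Y = (L_Q/L_Y)/(d_Q/d_Y)² = 3.686×10^4/64.00 = 576.0.
m_Q − m_Y = −2.5 log₁₀(576.0) = -6.90.

-6.90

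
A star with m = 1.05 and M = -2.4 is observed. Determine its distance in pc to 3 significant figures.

49.0 pc

m − M = 5 log₁₀(d/10 pc)
1.05 − (-2.4) = 3.45 = 5 log₁₀(d/10)
d = 10 × 10^(3.45/5) = 10 × 10^0.690 = 48.98 pc.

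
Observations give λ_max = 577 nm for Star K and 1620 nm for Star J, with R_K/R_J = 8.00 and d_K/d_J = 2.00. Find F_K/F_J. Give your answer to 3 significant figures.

994

Wien's law: T_K/T_J = λ_J/λ_K = 1620/577 = 2.808.
L_K/L_J = (R_K/R_J)²(T_K/T_J)⁴ = (8.00)²(2.808)⁴ = 3977.
F_K/F_J = (L_K/L_J)/(d_K/d_J)² = 3977/(2.00)² = 994.2.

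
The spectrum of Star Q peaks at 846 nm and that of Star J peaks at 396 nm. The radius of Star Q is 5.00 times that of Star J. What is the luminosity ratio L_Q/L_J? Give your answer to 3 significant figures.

1.20

Wien's law gives T ∝ 1/λ_max, so T_Q/T_J = λ_J/λ_Q = 396/846 = 0.4681.
Then L ∝ R²T⁴ gives L_Q/L_J = (5.00)² × (0.4681)⁴ = 25.00 × 0.04801 = 1.200.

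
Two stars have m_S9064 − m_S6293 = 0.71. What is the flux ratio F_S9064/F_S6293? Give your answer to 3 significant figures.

0.520

F_S9064/F_S6293 = 10^(−(m_S9064 − m_S6293)/2.5) = 10^(-0.71/2.5) = 10^-0.284 = 0.5200.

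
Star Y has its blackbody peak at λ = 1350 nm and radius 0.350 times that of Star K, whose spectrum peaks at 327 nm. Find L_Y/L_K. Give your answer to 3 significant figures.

4.22×10^-4

Wien's law gives T ∝ 1/λ_max, so T_Y/T_K = λ_K/λ_Y = 327/1350 = 0.2422.
Then L ∝ R²T⁴ gives L_Y/L_K = (0.350)² × (0.2422)⁴ = 0.1225 × 0.003442 = 4.217×10^-4.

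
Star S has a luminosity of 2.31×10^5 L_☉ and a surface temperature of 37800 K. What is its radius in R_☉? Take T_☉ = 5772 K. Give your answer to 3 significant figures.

R/R_☉ = √(L/L_☉) / (T/T_☉)² = √(2.31×10^5) / (6.549)²
       = 480.6 / 42.89 = 11.21.

11.2 R_☉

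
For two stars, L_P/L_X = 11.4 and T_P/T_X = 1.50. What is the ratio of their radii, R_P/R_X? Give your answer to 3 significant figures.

L ∝ R²T⁴ gives R ∝ √L / T², so
R_P/R_X = √(11.4) / (1.50)² = 3.376 / 2.250 = 1.501.

1.50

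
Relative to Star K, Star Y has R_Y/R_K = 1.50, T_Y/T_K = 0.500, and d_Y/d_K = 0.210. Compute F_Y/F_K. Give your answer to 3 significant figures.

L_Y/L_K = (R_Y/R_K)²(T_Y/T_K)⁴ = (1.50)² × (0.500)⁴ = 0.1406.
F_Y/F_K = (L_Y/L_K)/(d_Y/d_K)² = 0.1406 / (0.210)² = 3.189.

3.19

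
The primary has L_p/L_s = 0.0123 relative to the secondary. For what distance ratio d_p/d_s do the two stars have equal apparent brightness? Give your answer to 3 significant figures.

0.111

Equal flux requires L_p/d_p² = L_s/d_s², so d_p/d_s = √(L_p/L_s)
= √(0.0123) = 0.1109.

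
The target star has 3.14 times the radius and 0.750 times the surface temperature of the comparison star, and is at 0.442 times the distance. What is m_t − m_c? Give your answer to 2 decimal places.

-3.01

L_t/L_c = (3.14)²(0.750)⁴ = 3.120.
F_t/F_c = (L_t/L_c)/(d_t/d_c)² = 3.120/0.1954 = 15.97.
m_t − m_c = −2.5 log₁₀(15.97) = -3.01.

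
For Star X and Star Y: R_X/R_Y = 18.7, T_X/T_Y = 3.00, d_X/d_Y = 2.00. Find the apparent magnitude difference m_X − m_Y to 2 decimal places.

L_X/L_Y = (18.7)²(3.00)⁴ = 2.832×10^4.
F_X/F_Y = (L_X/L_Y)/(d_X/d_Y)² = 2.832×10^4/4.000 = 7081.
m_X − m_Y = −2.5 log₁₀(7081) = -9.63.

-9.63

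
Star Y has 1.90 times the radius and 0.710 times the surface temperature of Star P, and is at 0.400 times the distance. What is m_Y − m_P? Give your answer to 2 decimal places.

-1.90

L_Y/L_P = (1.90)²(0.710)⁴ = 0.9174.
F_Y/F_P = (L_Y/L_P)/(d_Y/d_P)² = 0.9174/0.1600 = 5.734.
m_Y − m_P = −2.5 log₁₀(5.734) = -1.90.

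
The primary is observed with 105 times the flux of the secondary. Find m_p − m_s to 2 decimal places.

m_p − m_s = −2.5 log₁₀(F_p/F_s) = −2.5 log₁₀(105) = −2.5 × (2.021) = -5.053.

-5.05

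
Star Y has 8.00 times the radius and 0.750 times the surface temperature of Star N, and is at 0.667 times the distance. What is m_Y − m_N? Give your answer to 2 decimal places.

-4.15

L_Y/L_N = (8.00)²(0.750)⁴ = 20.25.
F_Y/F_N = (L_Y/L_N)/(d_Y/d_N)² = 20.25/0.4449 = 45.52.
m_Y − m_N = −2.5 log₁₀(45.52) = -4.15.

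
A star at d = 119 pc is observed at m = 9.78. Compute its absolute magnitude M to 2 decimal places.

4.40

M = m − 5 log₁₀(d/10 pc) = 9.78 − 5 log₁₀(119/10)
  = 9.78 − 5 × 1.076 = 9.78 − 5.38 = 4.40.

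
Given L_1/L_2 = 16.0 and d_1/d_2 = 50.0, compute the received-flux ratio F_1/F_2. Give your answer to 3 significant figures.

0.00640

F = L/(4πd²), so F_1/F_2 = (L_1/L_2) / (d_1/d_2)²
= 16.0 / (50.0)² = 16.0 / 2500 = 0.006400.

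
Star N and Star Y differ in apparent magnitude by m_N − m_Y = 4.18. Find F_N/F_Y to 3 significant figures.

0.0213

F_N/F_Y = 10^(−(m_N − m_Y)/2.5) = 10^(-4.18/2.5) = 10^-1.672 = 0.02128.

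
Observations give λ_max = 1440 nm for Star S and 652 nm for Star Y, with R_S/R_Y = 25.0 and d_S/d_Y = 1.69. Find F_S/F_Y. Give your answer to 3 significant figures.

9.20

Wien's law: T_S/T_Y = λ_Y/λ_S = 652/1440 = 0.4528.
L_S/L_Y = (R_S/R_Y)²(T_S/T_Y)⁴ = (25.0)²(0.4528)⁴ = 26.27.
F_S/F_Y = (L_S/L_Y)/(d_S/d_Y)² = 26.27/(1.69)² = 9.197.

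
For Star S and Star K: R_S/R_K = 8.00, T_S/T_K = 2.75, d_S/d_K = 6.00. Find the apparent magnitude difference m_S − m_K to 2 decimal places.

-5.02

L_S/L_K = (8.00)²(2.75)⁴ = 3660.
F_S/F_K = (L_S/L_K)/(d_S/d_K)² = 3660/36.00 = 101.7.
m_S − m_K = −2.5 log₁₀(101.7) = -5.02.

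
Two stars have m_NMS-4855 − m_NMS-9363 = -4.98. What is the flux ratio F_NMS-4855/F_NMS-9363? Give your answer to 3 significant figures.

98.2

F_NMS-4855/F_NMS-9363 = 10^(−(m_NMS-4855 − m_NMS-9363)/2.5) = 10^(4.98/2.5) = 10^1.992 = 98.17.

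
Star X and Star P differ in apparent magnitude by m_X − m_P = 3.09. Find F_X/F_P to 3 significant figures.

F_X/F_P = 10^(−(m_X − m_P)/2.5) = 10^(-3.09/2.5) = 10^-1.236 = 0.05808.

0.0581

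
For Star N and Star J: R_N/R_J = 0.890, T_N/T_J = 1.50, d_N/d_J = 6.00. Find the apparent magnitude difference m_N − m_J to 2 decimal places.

2.38

L_N/L_J = (0.890)²(1.50)⁴ = 4.010.
F_N/F_J = (L_N/L_J)/(d_N/d_J)² = 4.010/36.00 = 0.1114.
m_N − m_J = −2.5 log₁₀(0.1114) = 2.38.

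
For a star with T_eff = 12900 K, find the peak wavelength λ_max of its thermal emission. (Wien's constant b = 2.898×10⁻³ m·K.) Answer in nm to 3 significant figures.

λ_max = b/T = 2.898×10⁻³ / 12900 = 2.25×10^-7 m = 224.7 nm.

225 nm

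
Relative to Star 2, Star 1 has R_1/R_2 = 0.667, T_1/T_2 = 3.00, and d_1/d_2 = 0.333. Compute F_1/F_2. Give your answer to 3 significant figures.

325

L_1/L_2 = (R_1/R_2)²(T_1/T_2)⁴ = (0.667)² × (3.00)⁴ = 36.04.
F_1/F_2 = (L_1/L_2)/(d_1/d_2)² = 36.04 / (0.333)² = 325.0.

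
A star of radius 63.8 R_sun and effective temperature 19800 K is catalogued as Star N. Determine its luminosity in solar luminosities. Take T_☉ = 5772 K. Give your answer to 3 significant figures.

5.64×10^5 solar luminosities

L/L_☉ = (R/R_☉)² (T/T_☉)⁴ = (63.8)² × (19800/5772)⁴
       = 4070 × (3.430)⁴ = 4070 × 138.5 = 5.636×10^5.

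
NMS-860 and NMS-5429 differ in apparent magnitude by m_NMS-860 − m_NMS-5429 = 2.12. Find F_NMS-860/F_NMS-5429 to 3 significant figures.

0.142

F_NMS-860/F_NMS-5429 = 10^(−(m_NMS-860 − m_NMS-5429)/2.5) = 10^(-2.12/2.5) = 10^-0.848 = 0.1419.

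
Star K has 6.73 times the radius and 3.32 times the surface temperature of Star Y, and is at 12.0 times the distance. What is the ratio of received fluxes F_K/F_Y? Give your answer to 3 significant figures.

L_K/L_Y = (R_K/R_Y)²(T_K/T_Y)⁴ = (6.73)² × (3.32)⁴ = 5503.
F_K/F_Y = (L_K/L_Y)/(d_K/d_Y)² = 5503 / (12.0)² = 38.21.

38.2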